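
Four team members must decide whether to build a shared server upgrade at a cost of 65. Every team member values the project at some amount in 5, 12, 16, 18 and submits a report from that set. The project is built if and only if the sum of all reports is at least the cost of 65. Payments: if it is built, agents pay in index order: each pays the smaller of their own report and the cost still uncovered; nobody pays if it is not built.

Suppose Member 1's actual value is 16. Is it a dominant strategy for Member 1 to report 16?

Consider the case where Member 2 reports 18, Member 3 reports 18 and Member 4 reports 18.
Truthful report 16: project built, pays 16, utility 16 - 16 = 0.
Report 12 instead: project built, pays 12, utility 16 - 12 = 4.
Since 4 > 0, reporting 12 is strictly better here, so truthful reporting is not dominant.

No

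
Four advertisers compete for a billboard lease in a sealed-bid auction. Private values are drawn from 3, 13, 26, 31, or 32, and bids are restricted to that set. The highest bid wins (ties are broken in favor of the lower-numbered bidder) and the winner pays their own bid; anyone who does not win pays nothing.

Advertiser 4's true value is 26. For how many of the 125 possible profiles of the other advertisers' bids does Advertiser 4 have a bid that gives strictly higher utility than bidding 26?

1

Others bid (3, 3, 3): truth gives 0; bid 13 gives 13 > 0. Violating.
Others bid (3, 3, 13): truth gives 0; no alternative beats it.
Others bid (3, 3, 26): truth gives 0; no alternative beats it.
(Checking all 125 profiles: 1 has a profitable deviation, 124 do not.)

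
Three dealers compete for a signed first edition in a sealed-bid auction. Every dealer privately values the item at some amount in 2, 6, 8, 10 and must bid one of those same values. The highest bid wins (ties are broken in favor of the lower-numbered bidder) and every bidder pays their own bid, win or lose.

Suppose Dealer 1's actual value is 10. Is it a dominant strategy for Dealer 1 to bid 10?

No

Consider the case where Dealer 2 bids 2 and Dealer 3 bids 2.
Truthful bid 10: wins, pays 10, utility 10 - 10 = 0.
Bid 2 instead: wins, pays 2, utility 10 - 2 = 8.
Since 8 > 0, bidding 2 is strictly better here, so truthful bidding is not dominant.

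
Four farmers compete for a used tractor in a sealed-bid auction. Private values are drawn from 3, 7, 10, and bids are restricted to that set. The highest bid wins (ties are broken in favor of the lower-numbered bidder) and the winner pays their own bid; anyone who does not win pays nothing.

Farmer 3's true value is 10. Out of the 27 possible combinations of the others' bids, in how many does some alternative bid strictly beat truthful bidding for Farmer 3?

2

Others bid (3, 3, 3): truth gives 0; bid 7 gives 3 > 0. Violating.
Others bid (3, 3, 7): truth gives 0; bid 7 gives 3 > 0. Violating.
Others bid (3, 3, 10): truth gives 0; no alternative beats it.
Others bid (3, 7, 3): truth gives 0; no alternative beats it.
(Checking all 27 profiles: 2 have a profitable deviation, 25 do not.)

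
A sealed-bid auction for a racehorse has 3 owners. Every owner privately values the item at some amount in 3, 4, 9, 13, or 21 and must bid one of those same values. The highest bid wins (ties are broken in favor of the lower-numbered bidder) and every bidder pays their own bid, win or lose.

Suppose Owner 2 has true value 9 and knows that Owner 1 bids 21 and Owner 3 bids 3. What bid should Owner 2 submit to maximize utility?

3

Bid 3: loses but pays 3, utility -3.
Bid 4: loses but pays 4, utility -4.
Bid 9: loses but pays 9, utility -9.
Bid 13: loses but pays 13, utility -13.
Bid 21: loses but pays 21, utility -21.
The best choice is 3 with utility -3.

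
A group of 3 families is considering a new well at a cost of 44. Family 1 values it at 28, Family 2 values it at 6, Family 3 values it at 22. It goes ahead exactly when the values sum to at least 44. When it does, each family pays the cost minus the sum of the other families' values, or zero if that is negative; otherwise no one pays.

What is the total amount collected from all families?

26

Total value 56 ≥ cost 44, so it is built.
Family 1: others sum to 28; max(0, 44 - 28) = 16.
Family 2: others sum to 50; max(0, 44 - 50) = 0.
Family 3: others sum to 34; max(0, 44 - 34) = 10.
Total collected = 16 + 0 + 10 = 26.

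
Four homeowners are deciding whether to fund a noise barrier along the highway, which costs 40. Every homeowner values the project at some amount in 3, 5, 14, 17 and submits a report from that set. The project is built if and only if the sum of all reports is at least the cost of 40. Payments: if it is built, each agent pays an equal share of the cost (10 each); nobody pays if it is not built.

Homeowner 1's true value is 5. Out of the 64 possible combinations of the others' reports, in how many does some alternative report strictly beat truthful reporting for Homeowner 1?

6

Others report (5, 14, 17): truth gives -5; report 3 gives 0 > -5. Violating.
Others report (5, 17, 14): truth gives -5; report 3 gives 0 > -5. Violating.
Others report (14, 5, 17): truth gives -5; report 3 gives 0 > -5. Violating.
Others report (14, 17, 5): truth gives -5; report 3 gives 0 > -5. Violating.
Others report (3, 3, 3): truth gives 0; no alternative beats it.
Others report (3, 3, 5): truth gives 0; no alternative beats it.
(Checking all 64 profiles: 6 have a profitable deviation, 58 do not.)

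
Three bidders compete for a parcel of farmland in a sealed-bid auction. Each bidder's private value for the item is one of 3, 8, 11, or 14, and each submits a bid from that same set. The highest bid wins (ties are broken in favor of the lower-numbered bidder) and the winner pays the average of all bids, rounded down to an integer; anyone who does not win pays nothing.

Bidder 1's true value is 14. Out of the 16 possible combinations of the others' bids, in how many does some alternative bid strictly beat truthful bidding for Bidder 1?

Others bid (3, 3): truth gives 8; bid 3 gives 11 > 8. Violating.
Others bid (3, 8): truth gives 6; bid 8 gives 8 > 6. Violating.
Others bid (3, 11): truth gives 5; bid 11 gives 6 > 5. Violating.
Others bid (8, 3): truth gives 6; bid 8 gives 8 > 6. Violating.
Others bid (3, 14): truth gives 4; no alternative beats it.
Others bid (8, 14): truth gives 2; no alternative beats it.
(Checking all 16 profiles: 9 have a profitable deviation, 7 do not.)

9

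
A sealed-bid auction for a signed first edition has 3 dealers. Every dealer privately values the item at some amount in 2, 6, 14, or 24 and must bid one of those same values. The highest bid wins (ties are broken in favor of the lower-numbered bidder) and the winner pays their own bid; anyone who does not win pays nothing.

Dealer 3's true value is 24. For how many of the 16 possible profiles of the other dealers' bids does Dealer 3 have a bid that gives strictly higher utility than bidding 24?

4

Others bid (2, 2): truth gives 0; bid 6 gives 18 > 0. Violating.
Others bid (2, 6): truth gives 0; bid 14 gives 10 > 0. Violating.
Others bid (6, 2): truth gives 0; bid 14 gives 10 > 0. Violating.
Others bid (6, 6): truth gives 0; bid 14 gives 10 > 0. Violating.
Others bid (2, 14): truth gives 0; no alternative beats it.
Others bid (2, 24): truth gives 0; no alternative beats it.
(Checking all 16 profiles: 4 have a profitable deviation, 12 do not.)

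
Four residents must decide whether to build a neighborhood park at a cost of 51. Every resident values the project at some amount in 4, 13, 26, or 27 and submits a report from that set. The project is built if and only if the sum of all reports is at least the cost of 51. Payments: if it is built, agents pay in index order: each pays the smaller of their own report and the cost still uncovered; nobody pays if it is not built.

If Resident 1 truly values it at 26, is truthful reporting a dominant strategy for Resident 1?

Consider the case where Resident 2 reports 4, Resident 3 reports 13 and Resident 4 reports 26.
Truthful report 26: project built, pays 26, utility 26 - 26 = 0.
Report 13 instead: project built, pays 13, utility 26 - 13 = 13.
Since 13 > 0, reporting 13 is strictly better here, so truthful reporting is not dominant.

No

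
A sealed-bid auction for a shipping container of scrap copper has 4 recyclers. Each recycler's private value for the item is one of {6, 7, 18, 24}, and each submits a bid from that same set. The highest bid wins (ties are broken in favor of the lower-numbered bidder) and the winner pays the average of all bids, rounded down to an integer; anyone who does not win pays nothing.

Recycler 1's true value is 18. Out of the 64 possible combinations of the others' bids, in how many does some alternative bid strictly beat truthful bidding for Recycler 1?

20

Others bid (6, 6, 6): truth gives 9; bid 6 gives 12 > 9. Violating.
Others bid (6, 6, 7): truth gives 9; bid 7 gives 12 > 9. Violating.
Others bid (6, 6, 24): truth gives 0; bid 24 gives 3 > 0. Violating.
Others bid (6, 7, 6): truth gives 9; bid 7 gives 12 > 9. Violating.
Others bid (6, 6, 18): truth gives 6; no alternative beats it.
Others bid (6, 7, 18): truth gives 6; no alternative beats it.
(Checking all 64 profiles: 20 have a profitable deviation, 44 do not.)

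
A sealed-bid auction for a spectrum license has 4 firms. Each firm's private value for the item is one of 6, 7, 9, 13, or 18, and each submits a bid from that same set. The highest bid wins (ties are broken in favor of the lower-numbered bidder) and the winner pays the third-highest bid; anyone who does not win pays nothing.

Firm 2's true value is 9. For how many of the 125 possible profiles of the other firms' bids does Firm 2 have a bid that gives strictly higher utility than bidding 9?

24

Others bid (6, 6, 13): truth gives 0; bid 13 gives 3 > 0. Violating.
Others bid (6, 6, 18): truth gives 0; bid 18 gives 3 > 0. Violating.
Others bid (6, 7, 13): truth gives 0; bid 13 gives 2 > 0. Violating.
Others bid (6, 7, 18): truth gives 0; bid 18 gives 2 > 0. Violating.
Others bid (6, 6, 6): truth gives 3; no alternative beats it.
Others bid (6, 6, 7): truth gives 3; no alternative beats it.
(Checking all 125 profiles: 24 have a profitable deviation, 101 do not.)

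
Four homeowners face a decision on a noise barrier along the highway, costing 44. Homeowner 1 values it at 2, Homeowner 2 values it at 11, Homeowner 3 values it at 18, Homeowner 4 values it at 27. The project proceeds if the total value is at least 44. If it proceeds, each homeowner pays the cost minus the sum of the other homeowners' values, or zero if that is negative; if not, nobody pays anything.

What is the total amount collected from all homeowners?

Total value 58 ≥ cost 44, so it is built.
Homeowner 1: others sum to 56; max(0, 44 - 56) = 0.
Homeowner 2: others sum to 47; max(0, 44 - 47) = 0.
Homeowner 3: others sum to 40; max(0, 44 - 40) = 4.
Homeowner 4: others sum to 31; max(0, 44 - 31) = 13.
Total collected = 0 + 0 + 4 + 13 = 17.

17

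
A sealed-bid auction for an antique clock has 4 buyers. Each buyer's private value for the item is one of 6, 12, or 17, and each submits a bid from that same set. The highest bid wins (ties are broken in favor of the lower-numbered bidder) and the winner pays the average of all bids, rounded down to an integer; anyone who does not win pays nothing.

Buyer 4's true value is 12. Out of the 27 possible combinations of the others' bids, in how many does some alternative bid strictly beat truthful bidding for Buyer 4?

Others bid (6, 6, 12): truth gives 0; bid 17 gives 2 > 0. Violating.
Others bid (6, 12, 6): truth gives 0; bid 17 gives 2 > 0. Violating.
Others bid (6, 12, 12): truth gives 0; bid 17 gives 1 > 0. Violating.
Others bid (12, 6, 6): truth gives 0; bid 17 gives 2 > 0. Violating.
Others bid (6, 6, 6): truth gives 5; no alternative beats it.
Others bid (6, 6, 17): truth gives 0; no alternative beats it.
(Checking all 27 profiles: 6 have a profitable deviation, 21 do not.)

6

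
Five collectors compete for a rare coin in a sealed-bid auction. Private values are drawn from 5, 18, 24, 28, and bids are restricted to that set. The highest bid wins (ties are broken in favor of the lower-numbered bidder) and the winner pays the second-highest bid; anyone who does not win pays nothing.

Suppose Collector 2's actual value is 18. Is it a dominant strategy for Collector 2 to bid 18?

Check each profile of the others' bids and compare truth against every alternative bid.
Others bid (5, 5, 5, 5): truth gives 13, best alternative gives 13.
Others bid (5, 5, 5, 18): truth gives 0, best alternative gives 0.
Others bid (5, 5, 5, 24): truth gives 0, best alternative gives 0.
Others bid (5, 5, 5, 28): truth gives 0, best alternative gives 0.
Others bid (5, 5, 18, 5): truth gives 0, best alternative gives 0.
Others bid (5, 5, 18, 18): truth gives 0, best alternative gives 0.
(Remaining 250 profiles checked similarly; truth is weakly best in each.)
In every case the truthful bid is at least as good as any alternative, so it is a dominant strategy.

Yes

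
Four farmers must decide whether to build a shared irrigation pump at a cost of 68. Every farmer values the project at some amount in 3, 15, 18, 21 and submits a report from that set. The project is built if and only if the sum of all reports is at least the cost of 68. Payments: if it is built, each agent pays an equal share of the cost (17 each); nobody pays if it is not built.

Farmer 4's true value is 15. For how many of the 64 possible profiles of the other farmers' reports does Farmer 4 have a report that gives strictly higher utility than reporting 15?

Others report (15, 18, 21): truth gives -2; report 3 gives 0 > -2. Violating.
Others report (15, 21, 18): truth gives -2; report 3 gives 0 > -2. Violating.
Others report (15, 21, 21): truth gives -2; report 3 gives 0 > -2. Violating.
Others report (18, 15, 21): truth gives -2; report 3 gives 0 > -2. Violating.
Others report (3, 3, 3): truth gives 0; no alternative beats it.
Others report (3, 3, 15): truth gives 0; no alternative beats it.
(Checking all 64 profiles: 17 have a profitable deviation, 47 do not.)

17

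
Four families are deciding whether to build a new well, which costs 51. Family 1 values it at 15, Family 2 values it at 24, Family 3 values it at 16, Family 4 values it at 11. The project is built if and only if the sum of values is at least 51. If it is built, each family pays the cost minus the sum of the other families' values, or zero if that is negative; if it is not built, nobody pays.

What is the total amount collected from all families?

10

Total value 66 ≥ cost 51, so it is built.
Family 1: others sum to 51; max(0, 51 - 51) = 0.
Family 2: others sum to 42; max(0, 51 - 42) = 9.
Family 3: others sum to 50; max(0, 51 - 50) = 1.
Family 4: others sum to 55; max(0, 51 - 55) = 0.
Total collected = 0 + 9 + 1 + 0 = 10.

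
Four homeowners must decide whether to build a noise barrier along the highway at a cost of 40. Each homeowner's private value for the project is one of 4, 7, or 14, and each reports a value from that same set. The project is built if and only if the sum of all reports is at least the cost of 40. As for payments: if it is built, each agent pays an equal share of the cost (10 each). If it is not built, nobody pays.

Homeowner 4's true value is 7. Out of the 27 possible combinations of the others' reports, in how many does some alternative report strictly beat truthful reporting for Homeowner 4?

Others report (7, 14, 14): truth gives -3; report 4 gives 0 > -3. Violating.
Others report (14, 7, 14): truth gives -3; report 4 gives 0 > -3. Violating.
Others report (14, 14, 7): truth gives -3; report 4 gives 0 > -3. Violating.
Others report (4, 4, 4): truth gives 0; no alternative beats it.
Others report (4, 4, 7): truth gives 0; no alternative beats it.
(Checking all 27 profiles: 3 have a profitable deviation, 24 do not.)

3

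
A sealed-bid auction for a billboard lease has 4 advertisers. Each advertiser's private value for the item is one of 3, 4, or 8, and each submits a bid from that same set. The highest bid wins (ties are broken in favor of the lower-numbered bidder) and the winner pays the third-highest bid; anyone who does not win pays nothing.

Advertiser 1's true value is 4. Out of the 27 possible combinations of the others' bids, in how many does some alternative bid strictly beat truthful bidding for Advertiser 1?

Others bid (3, 3, 8): truth gives 0; bid 8 gives 1 > 0. Violating.
Others bid (3, 8, 3): truth gives 0; bid 8 gives 1 > 0. Violating.
Others bid (8, 3, 3): truth gives 0; bid 8 gives 1 > 0. Violating.
Others bid (3, 3, 3): truth gives 1; no alternative beats it.
Others bid (3, 3, 4): truth gives 1; no alternative beats it.
(Checking all 27 profiles: 3 have a profitable deviation, 24 do not.)

3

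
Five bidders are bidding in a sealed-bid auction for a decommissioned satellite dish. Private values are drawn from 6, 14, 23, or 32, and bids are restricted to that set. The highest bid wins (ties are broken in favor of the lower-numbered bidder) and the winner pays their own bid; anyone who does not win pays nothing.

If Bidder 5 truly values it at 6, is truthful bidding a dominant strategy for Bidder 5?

Check each profile of the others' bids and compare truth against every alternative bid.
Others bid (6, 6, 6, 6): truth gives 0, best alternative gives -8.
Others bid (6, 6, 6, 14): truth gives 0, best alternative gives 0.
Others bid (6, 6, 6, 23): truth gives 0, best alternative gives 0.
Others bid (6, 6, 6, 32): truth gives 0, best alternative gives 0.
Others bid (6, 6, 14, 6): truth gives 0, best alternative gives 0.
Others bid (6, 6, 14, 14): truth gives 0, best alternative gives 0.
(Remaining 250 profiles checked similarly; truth is weakly best in each.)
In every case the truthful bid is at least as good as any alternative, so it is a dominant strategy.

Yes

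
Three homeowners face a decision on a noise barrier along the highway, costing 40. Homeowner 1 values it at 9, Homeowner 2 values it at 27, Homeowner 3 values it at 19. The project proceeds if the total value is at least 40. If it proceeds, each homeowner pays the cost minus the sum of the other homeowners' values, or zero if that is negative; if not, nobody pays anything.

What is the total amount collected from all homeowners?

Total value 55 ≥ cost 40, so it is built.
Homeowner 1: others sum to 46; max(0, 40 - 46) = 0.
Homeowner 2: others sum to 28; max(0, 40 - 28) = 12.
Homeowner 3: others sum to 36; max(0, 40 - 36) = 4.
Total collected = 0 + 12 + 4 = 16.

16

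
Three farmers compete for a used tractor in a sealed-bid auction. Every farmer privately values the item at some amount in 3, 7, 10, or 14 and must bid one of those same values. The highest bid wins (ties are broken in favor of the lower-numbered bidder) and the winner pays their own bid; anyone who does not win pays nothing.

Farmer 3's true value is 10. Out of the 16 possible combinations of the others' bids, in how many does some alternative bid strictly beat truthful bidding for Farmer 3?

Others bid (3, 3): truth gives 0; bid 7 gives 3 > 0. Violating.
Others bid (3, 7): truth gives 0; no alternative beats it.
Others bid (3, 10): truth gives 0; no alternative beats it.
(Checking all 16 profiles: 1 has a profitable deviation, 15 do not.)

1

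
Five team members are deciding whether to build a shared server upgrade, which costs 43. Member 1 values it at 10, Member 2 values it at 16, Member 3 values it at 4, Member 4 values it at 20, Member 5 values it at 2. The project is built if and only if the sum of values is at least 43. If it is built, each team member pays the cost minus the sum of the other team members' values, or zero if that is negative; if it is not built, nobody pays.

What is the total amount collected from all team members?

Total value 52 ≥ cost 43, so it is built.
Member 1: others sum to 42; max(0, 43 - 42) = 1.
Member 2: others sum to 36; max(0, 43 - 36) = 7.
Member 3: others sum to 48; max(0, 43 - 48) = 0.
Member 4: others sum to 32; max(0, 43 - 32) = 11.
Member 5: others sum to 50; max(0, 43 - 50) = 0.
Total collected = 1 + 7 + 0 + 11 + 0 = 19.

19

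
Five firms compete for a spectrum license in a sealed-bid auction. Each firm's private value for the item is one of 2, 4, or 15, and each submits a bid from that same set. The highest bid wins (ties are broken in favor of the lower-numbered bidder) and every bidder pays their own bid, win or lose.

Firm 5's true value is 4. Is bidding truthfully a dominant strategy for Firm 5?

Consider the case where Firm 1 bids 2, Firm 2 bids 2, Firm 3 bids 2 and Firm 4 bids 4.
Truthful bid 4: loses but pays 4, utility -4.
Bid 2 instead: loses but pays 2, utility -2.
Since -2 > -4, bidding 2 is strictly better here, so truthful bidding is not dominant.

No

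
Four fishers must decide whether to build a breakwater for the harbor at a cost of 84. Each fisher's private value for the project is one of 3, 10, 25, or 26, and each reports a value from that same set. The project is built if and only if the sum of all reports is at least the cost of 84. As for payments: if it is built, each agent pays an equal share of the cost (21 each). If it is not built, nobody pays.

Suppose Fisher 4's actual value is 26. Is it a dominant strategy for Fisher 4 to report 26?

Yes

Check each profile of the others' reports and compare truth against every alternative report.
Others report (10, 25, 25): truth gives 5, best alternative gives 5.
Others report (10, 25, 26): truth gives 5, best alternative gives 5.
Others report (10, 26, 25): truth gives 5, best alternative gives 5.
Others report (10, 26, 26): truth gives 5, best alternative gives 5.
Others report (25, 10, 25): truth gives 5, best alternative gives 5.
Others report (25, 10, 26): truth gives 5, best alternative gives 5.
(Remaining 58 profiles checked similarly; truth is weakly best in each.)
In every case the truthful report is at least as good as any alternative, so it is a dominant strategy.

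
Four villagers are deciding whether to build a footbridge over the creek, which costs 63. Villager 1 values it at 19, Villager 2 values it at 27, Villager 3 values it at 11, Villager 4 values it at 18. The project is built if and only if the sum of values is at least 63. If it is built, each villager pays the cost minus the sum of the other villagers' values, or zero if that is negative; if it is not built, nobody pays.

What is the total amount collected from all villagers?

28

Total value 75 ≥ cost 63, so it is built.
Villager 1: others sum to 56; max(0, 63 - 56) = 7.
Villager 2: others sum to 48; max(0, 63 - 48) = 15.
Villager 3: others sum to 64; max(0, 63 - 64) = 0.
Villager 4: others sum to 57; max(0, 63 - 57) = 6.
Total collected = 7 + 15 + 0 + 6 = 28.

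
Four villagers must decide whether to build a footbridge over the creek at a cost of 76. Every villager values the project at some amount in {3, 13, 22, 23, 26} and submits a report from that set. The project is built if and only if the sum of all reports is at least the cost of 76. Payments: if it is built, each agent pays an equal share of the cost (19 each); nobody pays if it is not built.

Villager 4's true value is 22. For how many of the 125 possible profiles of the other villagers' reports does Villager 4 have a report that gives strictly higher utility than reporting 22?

15

Others report (3, 22, 26): truth gives 0; report 26 gives 3 > 0. Violating.
Others report (3, 23, 26): truth gives 0; report 26 gives 3 > 0. Violating.
Others report (3, 26, 22): truth gives 0; report 26 gives 3 > 0. Violating.
Others report (3, 26, 23): truth gives 0; report 26 gives 3 > 0. Violating.
Others report (3, 3, 3): truth gives 0; no alternative beats it.
Others report (3, 3, 13): truth gives 0; no alternative beats it.
(Checking all 125 profiles: 15 have a profitable deviation, 110 do not.)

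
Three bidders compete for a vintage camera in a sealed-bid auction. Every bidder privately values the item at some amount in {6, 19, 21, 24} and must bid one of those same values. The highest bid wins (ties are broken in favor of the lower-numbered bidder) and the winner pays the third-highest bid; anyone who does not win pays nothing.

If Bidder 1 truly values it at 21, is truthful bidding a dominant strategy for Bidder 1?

Consider the case where Bidder 2 bids 6 and Bidder 3 bids 24.
Truthful bid 21: loses, pays 0, utility 0.
Bid 24 instead: wins, pays 6, utility 21 - 6 = 15.
Since 15 > 0, bidding 24 is strictly better here, so truthful bidding is not dominant.

No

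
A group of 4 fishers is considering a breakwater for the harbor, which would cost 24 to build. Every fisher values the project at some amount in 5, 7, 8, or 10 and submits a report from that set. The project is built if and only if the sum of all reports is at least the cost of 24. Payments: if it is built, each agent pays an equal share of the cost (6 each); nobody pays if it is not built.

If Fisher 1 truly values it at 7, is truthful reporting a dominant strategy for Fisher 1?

Consider the case where Fisher 2 reports 5, Fisher 3 reports 5 and Fisher 4 reports 5.
Truthful report 7: project not built, utility 0.
Report 10 instead: project built, pays 6, utility 7 - 6 = 1.
Since 1 > 0, reporting 10 is strictly better here, so truthful reporting is not dominant.

No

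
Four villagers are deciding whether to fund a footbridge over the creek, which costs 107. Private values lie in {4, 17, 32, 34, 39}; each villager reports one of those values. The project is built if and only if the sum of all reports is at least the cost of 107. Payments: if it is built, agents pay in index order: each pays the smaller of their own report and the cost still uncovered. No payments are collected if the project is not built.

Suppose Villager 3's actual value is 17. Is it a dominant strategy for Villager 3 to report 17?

No

Consider the case where Villager 1 reports 32, Villager 2 reports 32 and Villager 4 reports 39.
Truthful report 17: project built, pays 17, utility 17 - 17 = 0.
Report 4 instead: project built, pays 4, utility 17 - 4 = 13.
Since 13 > 0, reporting 4 is strictly better here, so truthful reporting is not dominant.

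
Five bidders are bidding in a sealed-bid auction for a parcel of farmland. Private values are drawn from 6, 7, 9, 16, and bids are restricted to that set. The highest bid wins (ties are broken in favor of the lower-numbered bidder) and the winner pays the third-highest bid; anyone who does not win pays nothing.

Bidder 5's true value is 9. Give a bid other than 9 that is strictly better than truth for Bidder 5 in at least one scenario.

Suppose Bidder 1 bids 6, Bidder 2 bids 6, Bidder 3 bids 6 and Bidder 4 bids 9.
Bid 9: loses, pays 0, utility 0.
Bid 16: wins, pays 6, utility 9 - 6 = 3.
So bidding 16 beats truth here (3 > 0).

16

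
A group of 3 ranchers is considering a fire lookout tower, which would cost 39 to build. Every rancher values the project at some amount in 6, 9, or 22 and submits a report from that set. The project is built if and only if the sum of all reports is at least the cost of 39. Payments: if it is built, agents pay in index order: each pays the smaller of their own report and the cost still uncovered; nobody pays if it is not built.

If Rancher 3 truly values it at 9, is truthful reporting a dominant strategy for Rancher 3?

Yes

Check each profile of the others' reports and compare truth against every alternative report.
Others report (22, 22): truth gives 9, best alternative gives 9.
Others report (9, 22): truth gives 1, best alternative gives 1.
Others report (22, 9): truth gives 1, best alternative gives 1.
Others report (6, 6): truth gives 0, best alternative gives 0.
Others report (6, 9): truth gives 0, best alternative gives 0.
Others report (6, 22): truth gives 0, best alternative gives 0.
(Remaining 3 profiles checked similarly; truth is weakly best in each.)
In every case the truthful report is at least as good as any alternative, so it is a dominant strategy.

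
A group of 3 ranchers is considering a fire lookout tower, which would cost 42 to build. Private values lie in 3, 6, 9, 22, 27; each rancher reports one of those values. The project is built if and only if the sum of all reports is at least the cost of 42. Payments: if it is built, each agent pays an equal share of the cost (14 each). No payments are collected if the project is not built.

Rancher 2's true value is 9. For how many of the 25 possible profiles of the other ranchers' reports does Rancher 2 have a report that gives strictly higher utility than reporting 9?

Others report (6, 27): truth gives -5; report 3 gives 0 > -5. Violating.
Others report (9, 27): truth gives -5; report 3 gives 0 > -5. Violating.
Others report (27, 6): truth gives -5; report 3 gives 0 > -5. Violating.
Others report (27, 9): truth gives -5; report 3 gives 0 > -5. Violating.
Others report (3, 3): truth gives 0; no alternative beats it.
Others report (3, 6): truth gives 0; no alternative beats it.
(Checking all 25 profiles: 4 have a profitable deviation, 21 do not.)

4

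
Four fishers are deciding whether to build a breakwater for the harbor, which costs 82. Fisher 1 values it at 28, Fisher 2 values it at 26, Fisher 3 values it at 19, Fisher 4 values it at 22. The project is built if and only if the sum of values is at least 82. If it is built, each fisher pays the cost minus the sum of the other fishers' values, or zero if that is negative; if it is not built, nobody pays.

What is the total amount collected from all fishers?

43

Total value 95 ≥ cost 82, so it is built.
Fisher 1: others sum to 67; max(0, 82 - 67) = 15.
Fisher 2: others sum to 69; max(0, 82 - 69) = 13.
Fisher 3: others sum to 76; max(0, 82 - 76) = 6.
Fisher 4: others sum to 73; max(0, 82 - 73) = 9.
Total collected = 15 + 13 + 6 + 9 = 43.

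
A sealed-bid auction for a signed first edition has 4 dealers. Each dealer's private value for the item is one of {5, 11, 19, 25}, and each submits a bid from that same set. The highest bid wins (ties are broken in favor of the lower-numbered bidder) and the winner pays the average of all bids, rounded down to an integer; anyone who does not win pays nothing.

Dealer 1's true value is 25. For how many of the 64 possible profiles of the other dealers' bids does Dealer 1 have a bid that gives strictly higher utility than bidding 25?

27

Others bid (5, 5, 5): truth gives 15; bid 5 gives 20 > 15. Violating.
Others bid (5, 5, 11): truth gives 14; bid 11 gives 17 > 14. Violating.
Others bid (5, 5, 19): truth gives 12; bid 19 gives 13 > 12. Violating.
Others bid (5, 11, 5): truth gives 14; bid 11 gives 17 > 14. Violating.
Others bid (5, 5, 25): truth gives 10; no alternative beats it.
Others bid (5, 11, 25): truth gives 9; no alternative beats it.
(Checking all 64 profiles: 27 have a profitable deviation, 37 do not.)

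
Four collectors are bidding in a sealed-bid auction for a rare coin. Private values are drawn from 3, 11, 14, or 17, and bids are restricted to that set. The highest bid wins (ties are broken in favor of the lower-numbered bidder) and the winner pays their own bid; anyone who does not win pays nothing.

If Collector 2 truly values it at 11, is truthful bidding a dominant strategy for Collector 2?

Yes

Check each profile of the others' bids and compare truth against every alternative bid.
Others bid (3, 3, 3): truth gives 0, best alternative gives 0.
Others bid (3, 3, 11): truth gives 0, best alternative gives 0.
Others bid (3, 3, 14): truth gives 0, best alternative gives 0.
Others bid (3, 3, 17): truth gives 0, best alternative gives 0.
Others bid (3, 11, 3): truth gives 0, best alternative gives 0.
Others bid (3, 11, 11): truth gives 0, best alternative gives 0.
(Remaining 58 profiles checked similarly; truth is weakly best in each.)
In every case the truthful bid is at least as good as any alternative, so it is a dominant strategy.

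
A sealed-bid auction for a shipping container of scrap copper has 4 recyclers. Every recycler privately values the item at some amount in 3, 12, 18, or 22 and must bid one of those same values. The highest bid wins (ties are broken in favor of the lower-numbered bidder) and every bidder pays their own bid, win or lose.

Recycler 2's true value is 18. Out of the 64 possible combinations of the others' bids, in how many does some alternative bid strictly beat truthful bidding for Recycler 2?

Others bid (3, 3, 3): truth gives 0; bid 12 gives 6 > 0. Violating.
Others bid (3, 3, 12): truth gives 0; bid 12 gives 6 > 0. Violating.
Others bid (3, 3, 22): truth gives -18; bid 3 gives -3 > -18. Violating.
Others bid (3, 12, 3): truth gives 0; bid 12 gives 6 > 0. Violating.
Others bid (3, 3, 18): truth gives 0; no alternative beats it.
Others bid (3, 12, 18): truth gives 0; no alternative beats it.
(Checking all 64 profiles: 50 have a profitable deviation, 14 do not.)

50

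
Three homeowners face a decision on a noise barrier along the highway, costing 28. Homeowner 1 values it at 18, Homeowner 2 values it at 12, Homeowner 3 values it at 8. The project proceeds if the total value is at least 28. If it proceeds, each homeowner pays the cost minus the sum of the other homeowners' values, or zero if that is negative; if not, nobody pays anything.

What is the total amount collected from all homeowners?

10

Total value 38 ≥ cost 28, so it is built.
Homeowner 1: others sum to 20; max(0, 28 - 20) = 8.
Homeowner 2: others sum to 26; max(0, 28 - 26) = 2.
Homeowner 3: others sum to 30; max(0, 28 - 30) = 0.
Total collected = 8 + 2 + 0 = 10.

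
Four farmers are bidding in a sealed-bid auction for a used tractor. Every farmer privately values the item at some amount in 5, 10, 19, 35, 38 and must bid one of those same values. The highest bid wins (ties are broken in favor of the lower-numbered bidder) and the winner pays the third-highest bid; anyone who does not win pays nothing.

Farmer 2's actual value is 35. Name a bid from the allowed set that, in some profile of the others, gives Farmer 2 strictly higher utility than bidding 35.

38

Suppose Farmer 1 bids 5, Farmer 3 bids 5 and Farmer 4 bids 38.
Bid 35: loses, pays 0, utility 0.
Bid 38: wins, pays 5, utility 35 - 5 = 30.
So bidding 38 beats truth here (30 > 0).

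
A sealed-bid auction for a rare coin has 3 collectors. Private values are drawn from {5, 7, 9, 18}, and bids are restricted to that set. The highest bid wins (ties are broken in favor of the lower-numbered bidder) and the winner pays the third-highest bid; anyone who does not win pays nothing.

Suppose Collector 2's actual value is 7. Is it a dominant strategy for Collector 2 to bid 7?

No

Consider the case where Collector 1 bids 5 and Collector 3 bids 9.
Truthful bid 7: loses, pays 0, utility 0.
Bid 9 instead: wins, pays 5, utility 7 - 5 = 2.
Since 2 > 0, bidding 9 is strictly better here, so truthful bidding is not dominant.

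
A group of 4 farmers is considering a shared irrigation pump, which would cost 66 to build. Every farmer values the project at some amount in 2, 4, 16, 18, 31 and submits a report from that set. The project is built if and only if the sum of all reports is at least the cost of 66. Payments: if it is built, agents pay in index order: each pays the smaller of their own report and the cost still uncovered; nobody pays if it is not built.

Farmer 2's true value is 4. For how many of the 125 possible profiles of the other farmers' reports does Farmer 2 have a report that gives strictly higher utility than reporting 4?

Others report (2, 31, 31): truth gives 0; report 2 gives 2 > 0. Violating.
Others report (4, 31, 31): truth gives 0; report 2 gives 2 > 0. Violating.
Others report (16, 18, 31): truth gives 0; report 2 gives 2 > 0. Violating.
Others report (16, 31, 18): truth gives 0; report 2 gives 2 > 0. Violating.
Others report (2, 2, 2): truth gives 0; no alternative beats it.
Others report (2, 2, 4): truth gives 0; no alternative beats it.
(Checking all 125 profiles: 22 have a profitable deviation, 103 do not.)

22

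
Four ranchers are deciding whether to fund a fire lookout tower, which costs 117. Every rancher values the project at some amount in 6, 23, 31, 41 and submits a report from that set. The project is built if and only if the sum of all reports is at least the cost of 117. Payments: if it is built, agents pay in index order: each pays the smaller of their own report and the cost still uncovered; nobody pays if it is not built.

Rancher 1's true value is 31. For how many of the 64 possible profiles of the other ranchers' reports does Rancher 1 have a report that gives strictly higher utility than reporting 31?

16

Others report (23, 31, 41): truth gives 0; report 23 gives 8 > 0. Violating.
Others report (23, 41, 31): truth gives 0; report 23 gives 8 > 0. Violating.
Others report (23, 41, 41): truth gives 0; report 23 gives 8 > 0. Violating.
Others report (31, 23, 41): truth gives 0; report 23 gives 8 > 0. Violating.
Others report (6, 6, 6): truth gives 0; no alternative beats it.
Others report (6, 6, 23): truth gives 0; no alternative beats it.
(Checking all 64 profiles: 16 have a profitable deviation, 48 do not.)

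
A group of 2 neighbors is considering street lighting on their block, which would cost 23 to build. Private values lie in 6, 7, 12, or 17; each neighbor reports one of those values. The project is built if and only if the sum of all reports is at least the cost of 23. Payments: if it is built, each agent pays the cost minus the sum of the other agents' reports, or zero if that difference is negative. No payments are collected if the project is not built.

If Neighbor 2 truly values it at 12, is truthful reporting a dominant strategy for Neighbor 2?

Yes

Check each profile of the others' reports and compare truth against every alternative report.
Others report (17): truth gives 6, best alternative gives 6.
Others report (12): truth gives 1, best alternative gives 1.
Others report (6): truth gives 0, best alternative gives 0.
Others report (7): truth gives 0, best alternative gives 0.
In every case the truthful report is at least as good as any alternative, so it is a dominant strategy.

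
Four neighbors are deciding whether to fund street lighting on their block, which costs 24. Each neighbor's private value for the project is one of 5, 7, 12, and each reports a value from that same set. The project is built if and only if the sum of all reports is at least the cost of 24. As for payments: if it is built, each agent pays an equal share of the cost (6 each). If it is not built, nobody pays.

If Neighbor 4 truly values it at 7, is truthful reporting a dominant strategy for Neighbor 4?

Consider the case where Neighbor 1 reports 5, Neighbor 2 reports 5 and Neighbor 3 reports 5.
Truthful report 7: project not built, utility 0.
Report 12 instead: project built, pays 6, utility 7 - 6 = 1.
Since 1 > 0, reporting 12 is strictly better here, so truthful reporting is not dominant.

No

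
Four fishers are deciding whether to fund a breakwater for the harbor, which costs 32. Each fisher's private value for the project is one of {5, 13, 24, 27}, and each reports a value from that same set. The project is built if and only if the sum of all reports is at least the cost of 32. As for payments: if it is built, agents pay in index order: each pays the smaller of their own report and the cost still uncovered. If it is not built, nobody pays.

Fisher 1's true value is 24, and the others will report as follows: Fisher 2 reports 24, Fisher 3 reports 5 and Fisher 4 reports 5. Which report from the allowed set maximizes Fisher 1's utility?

5

Report 5: project built, pays 5, utility 24 - 5 = 19.
Report 13: project built, pays 13, utility 24 - 13 = 11.
Report 24: project built, pays 24, utility 24 - 24 = 0.
Report 27: project built, pays 27, utility 24 - 27 = -3.
The best choice is 5 with utility 19.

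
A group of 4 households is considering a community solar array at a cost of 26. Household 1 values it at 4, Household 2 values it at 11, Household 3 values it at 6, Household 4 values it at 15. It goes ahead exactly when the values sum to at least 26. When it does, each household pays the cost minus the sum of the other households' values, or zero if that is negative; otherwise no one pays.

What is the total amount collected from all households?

Total value 36 ≥ cost 26, so it is built.
Household 1: others sum to 32; max(0, 26 - 32) = 0.
Household 2: others sum to 25; max(0, 26 - 25) = 1.
Household 3: others sum to 30; max(0, 26 - 30) = 0.
Household 4: others sum to 21; max(0, 26 - 21) = 5.
Total collected = 0 + 1 + 0 + 5 = 6.

6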